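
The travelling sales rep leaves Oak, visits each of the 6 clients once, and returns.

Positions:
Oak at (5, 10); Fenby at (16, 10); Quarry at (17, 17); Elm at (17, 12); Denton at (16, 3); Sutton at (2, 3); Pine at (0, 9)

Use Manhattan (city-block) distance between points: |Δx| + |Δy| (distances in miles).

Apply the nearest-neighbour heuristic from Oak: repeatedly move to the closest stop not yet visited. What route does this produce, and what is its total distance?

Nearest-neighbour total = 62 miles; route Oak → Pine → Sutton → Denton → Fenby → Elm → Quarry → Oak.

At Oak the remaining stops are Pine 6, Sutton 10, Fenby 11, Elm 14, Denton 18, Quarry 19; go to Pine.
At Pine the remaining stops are Sutton 8, Fenby 17, Elm 20, Denton 22, Quarry 25; go to Sutton.
At Sutton the remaining stops are Denton 14, Fenby 21, Elm 24, Quarry 29; go to Denton.
At Denton the remaining stops are Fenby 7, Elm 10, Quarry 15; go to Fenby.
At Fenby the remaining stops are Elm 3, Quarry 8; go to Elm.
At Elm the remaining stops are Quarry 5; go to Quarry.
Return Quarry→Oak: 19.
Total = 6 + 8 + 14 + 7 + 3 + 5 + 19 = 62.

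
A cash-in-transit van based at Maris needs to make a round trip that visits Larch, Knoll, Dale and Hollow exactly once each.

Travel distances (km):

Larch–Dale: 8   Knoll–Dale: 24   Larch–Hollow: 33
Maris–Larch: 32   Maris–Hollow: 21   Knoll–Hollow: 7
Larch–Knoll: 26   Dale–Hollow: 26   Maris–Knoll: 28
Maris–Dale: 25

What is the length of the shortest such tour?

There are 12 distinct closed tours to check (reversals are equivalent).
Maris→Larch→Knoll→Dale→Hollow→Maris: 32+26+24+26+21 = 129
Maris→Larch→Knoll→Hollow→Dale→Maris: 32+26+7+26+25 = 116
Maris→Larch→Dale→Knoll→Hollow→Maris: 32+8+24+7+21 = 92
Maris→Larch→Dale→Hollow→Knoll→Maris: 32+8+26+7+28 = 101
Maris→Larch→Hollow→Knoll→Dale→Maris: 32+33+7+24+25 = 121
Maris→Larch→Hollow→Dale→Knoll→Maris: 32+33+26+24+28 = 143
Maris→Knoll→Larch→Dale→Hollow→Maris: 28+26+8+26+21 = 109
Maris→Knoll→Larch→Hollow→Dale→Maris: 28+26+33+26+25 = 138
Maris→Knoll→Dale→Larch→Hollow→Maris: 28+24+8+33+21 = 114
Maris→Knoll→Hollow→Larch→Dale→Maris: 28+7+33+8+25 = 101
Maris→Dale→Larch→Knoll→Hollow→Maris: 25+8+26+7+21 = 87
Maris→Dale→Knoll→Larch→Hollow→Maris: 25+24+26+33+21 = 129
The minimum is 87.
One optimal route: Maris → Dale → Larch → Knoll → Hollow → Maris (or its reverse).

87 km — the shortest possible round trip.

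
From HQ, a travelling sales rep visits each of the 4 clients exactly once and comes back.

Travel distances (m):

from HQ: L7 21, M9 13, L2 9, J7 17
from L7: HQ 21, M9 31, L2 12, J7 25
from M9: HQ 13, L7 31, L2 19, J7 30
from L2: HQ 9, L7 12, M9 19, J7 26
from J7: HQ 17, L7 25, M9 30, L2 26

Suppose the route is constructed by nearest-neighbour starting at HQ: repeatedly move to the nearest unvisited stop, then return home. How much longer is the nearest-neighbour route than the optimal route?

The nearest-neighbour route is 3 m longer than optimal.

HQ: L2=9, M9=13, J7=17, L7=21 ⇒ L2
L2: L7=12, M9=19, J7=26 ⇒ L7
L7: J7=25, M9=31 ⇒ J7
J7: M9=30 ⇒ M9
NN route HQ → L2 → L7 → J7 → M9 → HQ costs 89.
Optimal: HQ → M9 → L2 → L7 → J7 → HQ costs 86 (by enumerating all 12 distinct tours).
Excess = 89 − 86 = 3.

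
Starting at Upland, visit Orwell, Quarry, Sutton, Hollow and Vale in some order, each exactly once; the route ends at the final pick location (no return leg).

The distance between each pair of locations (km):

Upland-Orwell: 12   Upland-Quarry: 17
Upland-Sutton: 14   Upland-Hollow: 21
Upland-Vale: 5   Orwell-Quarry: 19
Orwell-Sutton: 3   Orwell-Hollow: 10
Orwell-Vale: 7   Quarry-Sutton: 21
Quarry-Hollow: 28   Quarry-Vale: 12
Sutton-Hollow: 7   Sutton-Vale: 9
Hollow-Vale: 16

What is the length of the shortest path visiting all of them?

Minimum one-way distance = 46 km.

There are 5! = 120 possible orderings.
Upland → Orwell → Quarry → Sutton → Hollow → Vale: 12+19+21+7+16 = 75
Upland → Orwell → Quarry → Sutton → Vale → Hollow: 12+19+21+9+16 = 77
Upland → Orwell → Quarry → Hollow → Sutton → Vale: 12+19+28+7+9 = 75
Upland → Orwell → Quarry → Hollow → Vale → Sutton: 12+19+28+16+9 = 84
Upland → Orwell → Quarry → Vale → Sutton → Hollow: 12+19+12+9+7 = 59
Upland → Orwell → Quarry → Vale → Hollow → Sutton: 12+19+12+16+7 = 66
Upland → Orwell → Sutton → Quarry → Hollow → Vale: 12+3+21+28+16 = 80
Upland → Orwell → Sutton → Quarry → Vale → Hollow: 12+3+21+12+16 = 64
Upland → Orwell → Sutton → Hollow → Quarry → Vale: 12+3+7+28+12 = 62
Upland → Orwell → Sutton → Hollow → Vale → Quarry: 12+3+7+16+12 = 50
Upland → Orwell → Sutton → Vale → Quarry → Hollow: 12+3+9+12+28 = 64
Upland → Orwell → Sutton → Vale → Hollow → Quarry: 12+3+9+16+28 = 68
Upland → Orwell → Hollow → Quarry → Sutton → Vale: 12+10+28+21+9 = 80
Upland → Orwell → Hollow → Quarry → Vale → Sutton: 12+10+28+12+9 = 71
… (106 more)
Upland → Quarry → Vale → Orwell → Sutton → Hollow: 17+12+7+3+7 = 46  ← best
The minimum is 46.
One shortest path: Upland → Quarry → Vale → Orwell → Sutton → Hollow.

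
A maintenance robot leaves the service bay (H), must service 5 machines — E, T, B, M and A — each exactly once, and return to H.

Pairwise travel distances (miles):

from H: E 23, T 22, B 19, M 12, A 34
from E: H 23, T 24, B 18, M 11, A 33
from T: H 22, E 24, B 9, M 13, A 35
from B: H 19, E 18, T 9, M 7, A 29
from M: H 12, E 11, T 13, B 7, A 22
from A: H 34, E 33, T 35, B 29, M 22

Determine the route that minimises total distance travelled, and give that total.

Minimum total distance: 116 miles.

With 5 stops there are 5!/2 = 60 distinct round trips (a route and its reverse cost the same).
H - E - T - B - M - A - H: 23+24+9+7+22+34 = 119
H - E - T - B - A - M - H: 23+24+9+29+22+12 = 119
H - E - T - M - B - A - H: 23+24+13+7+29+34 = 130
H - E - T - M - A - B - H: 23+24+13+22+29+19 = 130
H - E - T - A - B - M - H: 23+24+35+29+7+12 = 130
H - E - T - A - M - B - H: 23+24+35+22+7+19 = 130
H - E - B - T - M - A - H: 23+18+9+13+22+34 = 119
H - E - B - T - A - M - H: 23+18+9+35+22+12 = 119
H - E - B - M - T - A - H: 23+18+7+13+35+34 = 130
H - E - B - M - A - T - H: 23+18+7+22+35+22 = 127
H - E - B - A - T - M - H: 23+18+29+35+13+12 = 130
H - E - B - A - M - T - H: 23+18+29+22+13+22 = 127
H - E - M - T - B - A - H: 23+11+13+9+29+34 = 119
H - E - M - T - A - B - H: 23+11+13+35+29+19 = 130
… (46 more)
H - E - M - A - B - T - H: 23+11+22+29+9+22 = 116  ← best
The minimum is 116.
One optimal route: H → E → M → A → B → T → H (or its reverse).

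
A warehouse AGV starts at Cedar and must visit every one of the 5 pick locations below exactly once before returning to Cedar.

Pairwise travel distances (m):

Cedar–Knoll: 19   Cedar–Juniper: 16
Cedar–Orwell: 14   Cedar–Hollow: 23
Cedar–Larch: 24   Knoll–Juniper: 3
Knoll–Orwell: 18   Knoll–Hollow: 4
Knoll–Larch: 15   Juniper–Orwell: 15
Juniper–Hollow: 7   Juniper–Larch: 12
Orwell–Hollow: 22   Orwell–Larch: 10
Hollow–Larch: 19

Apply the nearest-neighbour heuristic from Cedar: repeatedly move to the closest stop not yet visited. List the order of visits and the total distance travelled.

Nearest-neighbour total = 66 m; route Cedar → Orwell → Larch → Juniper → Knoll → Hollow → Cedar.

Cedar → [Orwell:14 / Juniper:16 / Knoll:19 / Hollow:23 / Larch:24] → Orwell (14)
Orwell → [Larch:10 / Juniper:15 / Knoll:18 / Hollow:22] → Larch (10)
Larch → [Juniper:12 / Knoll:15 / Hollow:19] → Juniper (12)
Juniper → [Knoll:3 / Hollow:7] → Knoll (3)
Knoll → [Hollow:4] → Hollow (4)
Return Hollow→Cedar: 23.
Total = 14 + 10 + 12 + 3 + 4 + 23 = 66.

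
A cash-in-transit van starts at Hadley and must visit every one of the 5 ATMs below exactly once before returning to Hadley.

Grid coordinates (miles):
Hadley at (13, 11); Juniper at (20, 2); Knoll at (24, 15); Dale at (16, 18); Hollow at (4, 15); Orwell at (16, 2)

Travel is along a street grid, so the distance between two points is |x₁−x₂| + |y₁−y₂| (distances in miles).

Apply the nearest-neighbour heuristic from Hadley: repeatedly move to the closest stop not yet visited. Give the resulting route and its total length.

80 miles along Hadley → Dale → Knoll → Juniper → Orwell → Hollow → Hadley.

At Hadley the remaining stops are Dale 10, Orwell 12, Hollow 13, Knoll 15, Juniper 16; go to Dale.
At Dale the remaining stops are Knoll 11, Hollow 15, Orwell 16, Juniper 20; go to Knoll.
At Knoll the remaining stops are Juniper 17, Hollow 20, Orwell 21; go to Juniper.
At Juniper the remaining stops are Orwell 4, Hollow 29; go to Orwell.
At Orwell the remaining stops are Hollow 25; go to Hollow.
Return Hollow→Hadley: 13.
Total = 10 + 11 + 17 + 4 + 25 + 13 = 80.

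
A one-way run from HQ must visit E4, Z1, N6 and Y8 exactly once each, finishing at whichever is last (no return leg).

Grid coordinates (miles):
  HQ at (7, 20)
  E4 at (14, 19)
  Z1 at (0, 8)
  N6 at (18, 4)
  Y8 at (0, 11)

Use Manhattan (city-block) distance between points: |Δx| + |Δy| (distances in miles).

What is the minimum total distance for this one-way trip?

There are 4! = 24 possible orderings.
HQ → E4 → Z1 → N6 → Y8: 8+25+22+25 = 80
HQ → E4 → Z1 → Y8 → N6: 8+25+3+25 = 61
HQ → E4 → N6 → Z1 → Y8: 8+19+22+3 = 52
HQ → E4 → N6 → Y8 → Z1: 8+19+25+3 = 55
HQ → E4 → Y8 → Z1 → N6: 8+22+3+22 = 55
HQ → E4 → Y8 → N6 → Z1: 8+22+25+22 = 77
HQ → Z1 → E4 → N6 → Y8: 19+25+19+25 = 88
HQ → Z1 → E4 → Y8 → N6: 19+25+22+25 = 91
HQ → Z1 → N6 → E4 → Y8: 19+22+19+22 = 82
HQ → Z1 → N6 → Y8 → E4: 19+22+25+22 = 88
HQ → Z1 → Y8 → E4 → N6: 19+3+22+19 = 63
HQ → Z1 → Y8 → N6 → E4: 19+3+25+19 = 66
HQ → N6 → E4 → Z1 → Y8: 27+19+25+3 = 74
HQ → N6 → E4 → Y8 → Z1: 27+19+22+3 = 71
… (10 more)
The minimum is 52.
One shortest path: HQ → E4 → N6 → Z1 → Y8.

52 miles — the minimum one-way total.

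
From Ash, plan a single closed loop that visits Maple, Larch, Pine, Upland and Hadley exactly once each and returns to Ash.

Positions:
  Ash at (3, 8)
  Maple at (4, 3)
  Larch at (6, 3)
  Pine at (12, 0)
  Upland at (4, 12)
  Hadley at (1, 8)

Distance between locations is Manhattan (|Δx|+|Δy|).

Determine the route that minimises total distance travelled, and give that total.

There are 60 distinct closed tours to check (reversals are equivalent).
Ash → Maple → Larch → Pine → Upland → Hadley → Ash: 6+2+9+20+7+2 = 46
Ash → Maple → Larch → Pine → Hadley → Upland → Ash: 6+2+9+19+7+5 = 48
Ash → Maple → Larch → Upland → Pine → Hadley → Ash: 6+2+11+20+19+2 = 60
Ash → Maple → Larch → Upland → Hadley → Pine → Ash: 6+2+11+7+19+17 = 62
Ash → Maple → Larch → Hadley → Pine → Upland → Ash: 6+2+10+19+20+5 = 62
Ash → Maple → Larch → Hadley → Upland → Pine → Ash: 6+2+10+7+20+17 = 62
Ash → Maple → Pine → Larch → Upland → Hadley → Ash: 6+11+9+11+7+2 = 46
Ash → Maple → Pine → Larch → Hadley → Upland → Ash: 6+11+9+10+7+5 = 48
Ash → Maple → Pine → Upland → Larch → Hadley → Ash: 6+11+20+11+10+2 = 60
Ash → Maple → Pine → Upland → Hadley → Larch → Ash: 6+11+20+7+10+8 = 62
Ash → Maple → Pine → Hadley → Larch → Upland → Ash: 6+11+19+10+11+5 = 62
Ash → Maple → Pine → Hadley → Upland → Larch → Ash: 6+11+19+7+11+8 = 62
Ash → Maple → Upland → Larch → Pine → Hadley → Ash: 6+9+11+9+19+2 = 56
Ash → Maple → Upland → Larch → Hadley → Pine → Ash: 6+9+11+10+19+17 = 72
… (46 more)
The minimum is 46.
One optimal route: Ash → Maple → Larch → Pine → Upland → Hadley → Ash (or its reverse).

Shortest round trip = 46.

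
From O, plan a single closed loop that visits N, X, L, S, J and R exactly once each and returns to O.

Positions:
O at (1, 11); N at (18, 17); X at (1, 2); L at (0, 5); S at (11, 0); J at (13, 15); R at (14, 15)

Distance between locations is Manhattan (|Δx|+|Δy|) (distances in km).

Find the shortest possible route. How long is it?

Minimum total distance: 70 km.

O-N-X-L-S-J-R-O: 23+32+4+16+17+1+17 = 110
O-N-X-L-S-R-J-O: 23+32+4+16+18+1+16 = 110
O-N-X-L-J-S-R-O: 23+32+4+23+17+18+17 = 134
O-N-X-L-J-R-S-O: 23+32+4+23+1+18+21 = 122
O-N-X-L-R-S-J-O: 23+32+4+24+18+17+16 = 134
O-N-X-L-R-J-S-O: 23+32+4+24+1+17+21 = 122
O-N-X-S-L-J-R-O: 23+32+12+16+23+1+17 = 124
O-N-X-S-L-R-J-O: 23+32+12+16+24+1+16 = 124
… (352 more)
O-N-R-J-S-X-L-O: 23+6+1+17+12+4+7 = 70  ← best
The minimum is 70.
One optimal route: O → N → R → J → S → X → L → O (or its reverse).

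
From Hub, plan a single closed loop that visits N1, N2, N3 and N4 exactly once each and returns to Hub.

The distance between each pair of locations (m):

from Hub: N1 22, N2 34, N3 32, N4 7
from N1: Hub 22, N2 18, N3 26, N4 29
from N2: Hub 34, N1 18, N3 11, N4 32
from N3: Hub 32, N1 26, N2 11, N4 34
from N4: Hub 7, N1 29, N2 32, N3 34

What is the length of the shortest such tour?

Hub→N1→N2→N3→N4→Hub: 22+18+11+34+7 = 92
Hub→N1→N2→N4→N3→Hub: 22+18+32+34+32 = 138
Hub→N1→N3→N2→N4→Hub: 22+26+11+32+7 = 98
Hub→N1→N3→N4→N2→Hub: 22+26+34+32+34 = 148
Hub→N1→N4→N2→N3→Hub: 22+29+32+11+32 = 126
Hub→N1→N4→N3→N2→Hub: 22+29+34+11+34 = 130
Hub→N2→N1→N3→N4→Hub: 34+18+26+34+7 = 119
Hub→N2→N1→N4→N3→Hub: 34+18+29+34+32 = 147
Hub→N2→N3→N1→N4→Hub: 34+11+26+29+7 = 107
Hub→N2→N4→N1→N3→Hub: 34+32+29+26+32 = 153
Hub→N3→N1→N2→N4→Hub: 32+26+18+32+7 = 115
Hub→N3→N2→N1→N4→Hub: 32+11+18+29+7 = 97
The minimum is 92.
One optimal route: Hub → N1 → N2 → N3 → N4 → Hub (or its reverse).

Shortest round trip = 92 m.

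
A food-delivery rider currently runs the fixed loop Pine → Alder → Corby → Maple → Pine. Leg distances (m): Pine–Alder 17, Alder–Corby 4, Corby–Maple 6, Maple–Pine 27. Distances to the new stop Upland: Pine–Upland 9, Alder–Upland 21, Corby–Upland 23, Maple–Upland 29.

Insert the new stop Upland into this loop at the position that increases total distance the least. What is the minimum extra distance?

Adding 11 m by placing Upland on the Maple–Pine leg.

Insertion cost between consecutive stops i–j is d(i,Upland) + d(Upland,j) − d(i,j):
  between Pine and Alder: 9 + 21 − 17 = 13
  between Alder and Corby: 21 + 23 − 4 = 40
  between Corby and Maple: 23 + 29 − 6 = 46
  between Maple and Pine: 29 + 9 − 27 = 11
Cheapest insertion is between Maple and Pine, adding 11.
New total = 54 + 11 = 65.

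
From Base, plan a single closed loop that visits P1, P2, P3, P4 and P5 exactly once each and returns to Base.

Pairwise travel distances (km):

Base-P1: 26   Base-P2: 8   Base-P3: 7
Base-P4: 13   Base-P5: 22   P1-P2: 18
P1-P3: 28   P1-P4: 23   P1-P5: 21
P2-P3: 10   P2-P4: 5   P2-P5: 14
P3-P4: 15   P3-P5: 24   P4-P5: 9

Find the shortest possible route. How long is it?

Shortest round trip = 78 km.

There are 60 distinct closed tours to check (reversals are equivalent).
Base-P1-P2-P3-P4-P5-Base: 26+18+10+15+9+22 = 100
Base-P1-P2-P3-P5-P4-Base: 26+18+10+24+9+13 = 100
Base-P1-P2-P4-P3-P5-Base: 26+18+5+15+24+22 = 110
Base-P1-P2-P4-P5-P3-Base: 26+18+5+9+24+7 = 89
Base-P1-P2-P5-P3-P4-Base: 26+18+14+24+15+13 = 110
Base-P1-P2-P5-P4-P3-Base: 26+18+14+9+15+7 = 89
Base-P1-P3-P2-P4-P5-Base: 26+28+10+5+9+22 = 100
Base-P1-P3-P2-P5-P4-Base: 26+28+10+14+9+13 = 100
Base-P1-P3-P4-P2-P5-Base: 26+28+15+5+14+22 = 110
Base-P1-P3-P4-P5-P2-Base: 26+28+15+9+14+8 = 100
Base-P1-P3-P5-P2-P4-Base: 26+28+24+14+5+13 = 110
Base-P1-P3-P5-P4-P2-Base: 26+28+24+9+5+8 = 100
Base-P1-P4-P2-P3-P5-Base: 26+23+5+10+24+22 = 110
Base-P1-P4-P2-P5-P3-Base: 26+23+5+14+24+7 = 99
… (46 more)
Base-P1-P5-P4-P2-P3-Base: 26+21+9+5+10+7 = 78  ← best
The minimum is 78.
One optimal route: Base → P1 → P5 → P4 → P2 → P3 → Base (or its reverse).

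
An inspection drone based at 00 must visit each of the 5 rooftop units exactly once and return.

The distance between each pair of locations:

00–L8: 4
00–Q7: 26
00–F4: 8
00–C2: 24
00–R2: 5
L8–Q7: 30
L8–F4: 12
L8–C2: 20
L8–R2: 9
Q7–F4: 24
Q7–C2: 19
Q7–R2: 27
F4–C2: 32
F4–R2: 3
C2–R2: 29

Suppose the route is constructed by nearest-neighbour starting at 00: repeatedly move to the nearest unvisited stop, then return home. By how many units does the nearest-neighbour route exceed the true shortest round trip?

Excess over optimum: 8.

From 00: L8=4, R2=5, F4=8, C2=24, Q7=26 → choose L8 (4).
From L8: R2=9, F4=12, C2=20, Q7=30 → choose R2 (9).
From R2: F4=3, Q7=27, C2=29 → choose F4 (3).
From F4: Q7=24, C2=32 → choose Q7 (24).
From Q7: C2=19 → choose C2 (19).
NN route 00 → L8 → R2 → F4 → Q7 → C2 → 00 costs 83.
Optimal: 00 → L8 → C2 → Q7 → F4 → R2 → 00 costs 75 (by enumerating all 60 distinct tours).
Excess = 83 − 75 = 8.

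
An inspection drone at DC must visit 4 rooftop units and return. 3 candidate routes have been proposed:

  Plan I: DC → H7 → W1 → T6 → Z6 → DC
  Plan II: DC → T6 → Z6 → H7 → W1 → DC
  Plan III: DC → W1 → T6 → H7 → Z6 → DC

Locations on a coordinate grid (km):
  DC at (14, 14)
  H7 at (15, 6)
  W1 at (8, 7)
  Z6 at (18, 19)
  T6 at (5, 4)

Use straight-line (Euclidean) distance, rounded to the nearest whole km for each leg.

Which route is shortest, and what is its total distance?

42 km — Plan III is the shortest.

Plan I: 8 + 7 + 4 + 20 + 6 = 45
Plan II: 13 + 20 + 13 + 7 + 9 = 62
Plan III: 9 + 4 + 10 + 13 + 6 = 42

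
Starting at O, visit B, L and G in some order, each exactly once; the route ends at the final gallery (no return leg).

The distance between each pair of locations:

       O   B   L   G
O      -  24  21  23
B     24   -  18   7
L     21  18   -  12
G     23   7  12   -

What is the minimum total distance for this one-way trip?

40 — the minimum one-way total.

There are 3! = 6 possible orderings.
O→B→L→G: 24+18+12 = 54
O→B→G→L: 24+7+12 = 43
O→L→B→G: 21+18+7 = 46
O→L→G→B: 21+12+7 = 40
O→G→B→L: 23+7+18 = 48
O→G→L→B: 23+12+18 = 53
The minimum is 40.
One shortest path: O → L → G → B.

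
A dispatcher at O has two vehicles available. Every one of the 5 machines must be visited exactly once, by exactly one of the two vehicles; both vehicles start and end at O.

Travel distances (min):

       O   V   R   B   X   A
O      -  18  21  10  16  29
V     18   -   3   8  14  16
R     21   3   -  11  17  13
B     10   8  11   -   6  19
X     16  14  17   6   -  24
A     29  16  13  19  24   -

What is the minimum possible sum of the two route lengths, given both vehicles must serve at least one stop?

There are 2^4 − 1 = 15 ways to divide the 5 stops into two non-empty groups. For each, the best each vehicle can do is its own shortest tour through its group:
  {V} + {R, B, X, A}: 36 + 74 = 110
  {R} + {V, B, X, A}: 42 + 74 = 116
  {V, R} + {B, X, A}: 42 + 69 = 111
  {B} + {V, R, X, A}: 20 + 74 = 94
  {V, B} + {R, X, A}: 36 + 74 = 110
  {R, B} + {V, X, A}: 42 + 74 = 116
  … (15 splits in total)
Best: vehicle 1 O → B → O = 20; vehicle 2 O → V → R → A → X → O = 74; combined 94.

94 min — the smallest possible combined total.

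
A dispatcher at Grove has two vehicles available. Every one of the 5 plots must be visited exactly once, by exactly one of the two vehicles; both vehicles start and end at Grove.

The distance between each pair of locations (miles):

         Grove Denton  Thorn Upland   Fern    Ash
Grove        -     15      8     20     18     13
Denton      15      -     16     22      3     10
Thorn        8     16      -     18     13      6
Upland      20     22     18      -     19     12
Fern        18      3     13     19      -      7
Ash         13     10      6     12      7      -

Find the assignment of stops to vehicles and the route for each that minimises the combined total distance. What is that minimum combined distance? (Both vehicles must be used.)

Try each way of splitting the stops between the two vehicles (each non-empty) and, for each split, find the best tour for each vehicle:
  {Denton} + {Thorn, Upland, Fern, Ash}: 30 + 60 = 90
  {Thorn} + {Denton, Upland, Fern, Ash}: 16 + 57 = 73
  {Denton, Thorn} + {Upland, Fern, Ash}: 39 + 57 = 96
  {Upland} + {Denton, Thorn, Fern, Ash}: 40 + 39 = 79
  {Denton, Upland} + {Thorn, Fern, Ash}: 57 + 39 = 96
  {Thorn, Upland} + {Denton, Fern, Ash}: 46 + 38 = 84
  … (15 splits in total)
Best: vehicle 1 Grove → Thorn → Grove = 16; vehicle 2 Grove → Denton → Fern → Ash → Upland → Grove = 57; combined 73.

Minimum combined distance: 73 miles.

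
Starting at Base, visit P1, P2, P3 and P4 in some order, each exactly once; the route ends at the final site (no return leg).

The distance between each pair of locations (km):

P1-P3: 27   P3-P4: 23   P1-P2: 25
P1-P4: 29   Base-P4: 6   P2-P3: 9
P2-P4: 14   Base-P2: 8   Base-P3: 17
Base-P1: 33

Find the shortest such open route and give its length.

56 km — the minimum one-way total.

There are 4! = 24 possible orderings.
Base - P1 - P2 - P3 - P4: 33+25+9+23 = 90
Base - P1 - P2 - P4 - P3: 33+25+14+23 = 95
Base - P1 - P3 - P2 - P4: 33+27+9+14 = 83
Base - P1 - P3 - P4 - P2: 33+27+23+14 = 97
Base - P1 - P4 - P2 - P3: 33+29+14+9 = 85
Base - P1 - P4 - P3 - P2: 33+29+23+9 = 94
Base - P2 - P1 - P3 - P4: 8+25+27+23 = 83
Base - P2 - P1 - P4 - P3: 8+25+29+23 = 85
Base - P2 - P3 - P1 - P4: 8+9+27+29 = 73
Base - P2 - P3 - P4 - P1: 8+9+23+29 = 69
Base - P2 - P4 - P1 - P3: 8+14+29+27 = 78
Base - P2 - P4 - P3 - P1: 8+14+23+27 = 72
Base - P3 - P1 - P2 - P4: 17+27+25+14 = 83
Base - P3 - P1 - P4 - P2: 17+27+29+14 = 87
… (10 more)
Base - P4 - P2 - P3 - P1: 6+14+9+27 = 56  ← best
The minimum is 56.
One shortest path: Base → P4 → P2 → P3 → P1.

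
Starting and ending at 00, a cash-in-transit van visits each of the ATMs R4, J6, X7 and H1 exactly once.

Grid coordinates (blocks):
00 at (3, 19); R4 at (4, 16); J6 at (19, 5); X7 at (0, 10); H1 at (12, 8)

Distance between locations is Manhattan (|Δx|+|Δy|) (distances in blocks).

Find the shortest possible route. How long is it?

With 4 stops there are 4!/2 = 12 distinct round trips (a route and its reverse cost the same).
00→R4→J6→X7→H1→00: 4+26+24+14+20 = 88
00→R4→J6→H1→X7→00: 4+26+10+14+12 = 66
00→R4→X7→J6→H1→00: 4+10+24+10+20 = 68
00→R4→X7→H1→J6→00: 4+10+14+10+30 = 68
00→R4→H1→J6→X7→00: 4+16+10+24+12 = 66
00→R4→H1→X7→J6→00: 4+16+14+24+30 = 88
00→J6→R4→X7→H1→00: 30+26+10+14+20 = 100
00→J6→R4→H1→X7→00: 30+26+16+14+12 = 98
00→J6→X7→R4→H1→00: 30+24+10+16+20 = 100
00→J6→H1→R4→X7→00: 30+10+16+10+12 = 78
00→X7→R4→J6→H1→00: 12+10+26+10+20 = 78
00→X7→J6→R4→H1→00: 12+24+26+16+20 = 98
The minimum is 66.
One optimal route: 00 → R4 → J6 → H1 → X7 → 00 (or its reverse).

66 blocks — the shortest possible round trip.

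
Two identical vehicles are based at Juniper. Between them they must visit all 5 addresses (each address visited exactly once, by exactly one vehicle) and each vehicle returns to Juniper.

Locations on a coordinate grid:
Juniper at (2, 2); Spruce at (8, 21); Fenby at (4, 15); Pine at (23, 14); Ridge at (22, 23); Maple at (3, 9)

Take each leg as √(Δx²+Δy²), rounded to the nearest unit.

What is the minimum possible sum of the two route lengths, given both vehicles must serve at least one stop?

81 — the smallest possible combined total.

There are 2^4 − 1 = 15 ways to divide the 5 stops into two non-empty groups. For each, the best each vehicle can do is its own shortest tour through its group:
  {Spruce} + {Fenby, Pine, Ridge, Maple}: 40 + 66 = 106
  {Fenby} + {Spruce, Pine, Ridge, Maple}: 26 + 67 = 93
  {Spruce, Fenby} + {Pine, Ridge, Maple}: 40 + 64 = 104
  {Pine} + {Spruce, Fenby, Ridge, Maple}: 48 + 63 = 111
  {Spruce, Pine} + {Fenby, Ridge, Maple}: 61 + 62 = 123
  {Fenby, Pine} + {Spruce, Ridge, Maple}: 56 + 63 = 119
  … (15 splits in total)
  {Spruce, Fenby, Pine, Ridge} + {Maple}: 67 + 14 = 81  ← best
Best: vehicle 1 Juniper → Fenby → Spruce → Ridge → Pine → Juniper = 67; vehicle 2 Juniper → Maple → Juniper = 14; combined 81.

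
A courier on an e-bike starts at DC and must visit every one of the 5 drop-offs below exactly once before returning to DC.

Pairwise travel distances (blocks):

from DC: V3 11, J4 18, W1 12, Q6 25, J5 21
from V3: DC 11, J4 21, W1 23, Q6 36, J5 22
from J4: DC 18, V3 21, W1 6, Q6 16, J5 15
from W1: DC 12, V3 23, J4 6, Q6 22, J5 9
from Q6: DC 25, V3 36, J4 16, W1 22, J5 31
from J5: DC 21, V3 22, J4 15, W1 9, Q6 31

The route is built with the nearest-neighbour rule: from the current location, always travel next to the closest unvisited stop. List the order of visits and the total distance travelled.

DC → [V3:11 / W1:12 / J4:18 / J5:21 / Q6:25] → V3 (11)
V3 → [J4:21 / J5:22 / W1:23 / Q6:36] → J4 (21)
J4 → [W1:6 / J5:15 / Q6:16] → W1 (6)
W1 → [J5:9 / Q6:22] → J5 (9)
J5 → [Q6:31] → Q6 (31)
Return Q6→DC: 25.
Total = 11 + 21 + 6 + 9 + 31 + 25 = 103.

Total distance 103 blocks via the nearest-neighbour route DC → V3 → J4 → W1 → J5 → Q6 → DC.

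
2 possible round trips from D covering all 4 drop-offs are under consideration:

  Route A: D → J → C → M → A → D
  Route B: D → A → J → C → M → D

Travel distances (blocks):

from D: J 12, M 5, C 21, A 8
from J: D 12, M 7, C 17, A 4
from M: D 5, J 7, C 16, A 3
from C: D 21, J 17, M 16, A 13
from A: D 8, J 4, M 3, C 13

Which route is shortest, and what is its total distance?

Shortest is Route B, total 50 blocks.

Route A: 12 + 17 + 16 + 3 + 8 = 56
Route B: 8 + 4 + 17 + 16 + 5 = 50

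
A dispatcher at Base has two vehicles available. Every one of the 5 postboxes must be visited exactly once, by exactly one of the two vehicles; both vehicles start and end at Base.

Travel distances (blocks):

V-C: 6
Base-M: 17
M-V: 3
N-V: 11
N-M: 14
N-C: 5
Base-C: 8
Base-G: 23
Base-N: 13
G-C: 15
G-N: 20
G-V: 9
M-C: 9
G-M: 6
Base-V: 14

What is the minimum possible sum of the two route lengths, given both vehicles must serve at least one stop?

Check every non-empty split of the stops between the two vehicles; for each half take its own optimal tour:
  {G} + {N, M, V, C}: 46 + 44 = 90
  {N} + {G, M, V, C}: 26 + 46 = 72
  {G, N} + {M, V, C}: 56 + 34 = 90
  {M} + {G, N, V, C}: 34 + 56 = 90
  {G, M} + {N, V, C}: 46 + 38 = 84
  {N, M} + {G, V, C}: 44 + 46 = 90
  … (15 splits in total)
Best: vehicle 1 Base → N → Base = 26; vehicle 2 Base → G → M → V → C → Base = 46; combined 72.

Minimum combined distance: 72 blocks.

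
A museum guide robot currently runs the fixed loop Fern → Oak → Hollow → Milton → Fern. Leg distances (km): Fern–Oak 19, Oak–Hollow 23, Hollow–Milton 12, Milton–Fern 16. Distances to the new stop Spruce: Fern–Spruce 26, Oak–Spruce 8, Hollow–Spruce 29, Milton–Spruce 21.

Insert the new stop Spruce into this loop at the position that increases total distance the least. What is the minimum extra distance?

+14 km — insert Spruce between Oak and Hollow.

Insertion cost between consecutive stops i–j is d(i,Spruce) + d(Spruce,j) − d(i,j):
  between Fern and Oak: 26 + 8 − 19 = 15
  between Oak and Hollow: 8 + 29 − 23 = 14
  between Hollow and Milton: 29 + 21 − 12 = 38
  between Milton and Fern: 21 + 26 − 16 = 31
Cheapest insertion is between Oak and Hollow, adding 14.
New total = 70 + 14 = 84.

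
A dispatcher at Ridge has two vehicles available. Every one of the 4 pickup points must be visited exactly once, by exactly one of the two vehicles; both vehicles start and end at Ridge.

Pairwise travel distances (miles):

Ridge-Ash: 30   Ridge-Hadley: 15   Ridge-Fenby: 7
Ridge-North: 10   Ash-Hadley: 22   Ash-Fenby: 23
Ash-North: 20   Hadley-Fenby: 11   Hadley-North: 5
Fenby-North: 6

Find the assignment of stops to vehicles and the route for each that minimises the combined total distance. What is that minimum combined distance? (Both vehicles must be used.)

Minimum combined distance: 81 miles.

Try each way of splitting the stops between the two vehicles (each non-empty) and, for each split, find the best tour for each vehicle:
  {Ash} + {Hadley, Fenby, North}: 60 + 33 = 93
  {Hadley} + {Ash, Fenby, North}: 30 + 60 = 90
  {Ash, Hadley} + {Fenby, North}: 67 + 23 = 90
  {Fenby} + {Ash, Hadley, North}: 14 + 67 = 81
  {Ash, Fenby} + {Hadley, North}: 60 + 30 = 90
  {Hadley, Fenby} + {Ash, North}: 33 + 60 = 93
  … (7 splits in total)
Best: vehicle 1 Ridge → Fenby → Ridge = 14; vehicle 2 Ridge → Ash → Hadley → North → Ridge = 67; combined 81.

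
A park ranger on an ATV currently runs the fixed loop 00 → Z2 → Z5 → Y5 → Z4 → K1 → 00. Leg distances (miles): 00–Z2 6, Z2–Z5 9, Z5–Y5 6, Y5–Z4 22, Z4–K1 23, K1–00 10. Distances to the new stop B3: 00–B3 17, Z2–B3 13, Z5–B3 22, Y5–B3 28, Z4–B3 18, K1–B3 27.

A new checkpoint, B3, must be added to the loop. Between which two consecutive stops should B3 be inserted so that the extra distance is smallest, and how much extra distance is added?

Insertion cost between consecutive stops i–j is d(i,B3) + d(B3,j) − d(i,j):
  between 00 and Z2: 17 + 13 − 6 = 24
  between Z2 and Z5: 13 + 22 − 9 = 26
  between Z5 and Y5: 22 + 28 − 6 = 44
  between Y5 and Z4: 28 + 18 − 22 = 24
  between Z4 and K1: 18 + 27 − 23 = 22
  between K1 and 00: 27 + 17 − 10 = 34
Cheapest insertion is between Z4 and K1, adding 22.
New total = 76 + 22 = 98.

Minimum extra distance: 22 miles, inserting B3 between Z4 and K1.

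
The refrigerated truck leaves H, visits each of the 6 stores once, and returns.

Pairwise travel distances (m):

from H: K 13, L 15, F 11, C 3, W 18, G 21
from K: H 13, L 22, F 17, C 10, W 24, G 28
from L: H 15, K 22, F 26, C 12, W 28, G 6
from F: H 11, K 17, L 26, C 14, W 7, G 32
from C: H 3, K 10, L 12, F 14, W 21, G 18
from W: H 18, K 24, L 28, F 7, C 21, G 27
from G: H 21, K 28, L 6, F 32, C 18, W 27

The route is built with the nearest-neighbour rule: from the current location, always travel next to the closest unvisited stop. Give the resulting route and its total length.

From H: distances to unvisited — C=3, F=11, K=13, L=15, W=18, G=21. Nearest is C (3).
From C: distances to unvisited — K=10, L=12, F=14, G=18, W=21. Nearest is K (10).
From K: distances to unvisited — F=17, L=22, W=24, G=28. Nearest is F (17).
From F: distances to unvisited — W=7, L=26, G=32. Nearest is W (7).
From W: distances to unvisited — G=27, L=28. Nearest is G (27).
From G: distances to unvisited — L=6. Nearest is L (6).
Return L→H: 15.
Total = 3 + 10 + 17 + 7 + 27 + 6 + 15 = 85.

Total distance 85 m via the nearest-neighbour route H → C → K → F → W → G → L → H.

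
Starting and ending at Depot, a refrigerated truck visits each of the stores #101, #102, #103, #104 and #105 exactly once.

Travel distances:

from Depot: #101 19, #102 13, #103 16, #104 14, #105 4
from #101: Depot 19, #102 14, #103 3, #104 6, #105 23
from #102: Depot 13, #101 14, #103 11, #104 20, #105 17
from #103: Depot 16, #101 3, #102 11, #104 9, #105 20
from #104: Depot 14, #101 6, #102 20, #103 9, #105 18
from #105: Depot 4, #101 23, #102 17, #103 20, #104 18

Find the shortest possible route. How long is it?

Shortest round trip = 55.

With 5 stops there are 5!/2 = 60 distinct round trips (a route and its reverse cost the same).
Depot - #101 - #102 - #103 - #104 - #105 - Depot: 19+14+11+9+18+4 = 75
Depot - #101 - #102 - #103 - #105 - #104 - Depot: 19+14+11+20+18+14 = 96
Depot - #101 - #102 - #104 - #103 - #105 - Depot: 19+14+20+9+20+4 = 86
Depot - #101 - #102 - #104 - #105 - #103 - Depot: 19+14+20+18+20+16 = 107
Depot - #101 - #102 - #105 - #103 - #104 - Depot: 19+14+17+20+9+14 = 93
Depot - #101 - #102 - #105 - #104 - #103 - Depot: 19+14+17+18+9+16 = 93
Depot - #101 - #103 - #102 - #104 - #105 - Depot: 19+3+11+20+18+4 = 75
Depot - #101 - #103 - #102 - #105 - #104 - Depot: 19+3+11+17+18+14 = 82
Depot - #101 - #103 - #104 - #102 - #105 - Depot: 19+3+9+20+17+4 = 72
Depot - #101 - #103 - #104 - #105 - #102 - Depot: 19+3+9+18+17+13 = 79
Depot - #101 - #103 - #105 - #102 - #104 - Depot: 19+3+20+17+20+14 = 93
Depot - #101 - #103 - #105 - #104 - #102 - Depot: 19+3+20+18+20+13 = 93
Depot - #101 - #104 - #102 - #103 - #105 - Depot: 19+6+20+11+20+4 = 80
Depot - #101 - #104 - #102 - #105 - #103 - Depot: 19+6+20+17+20+16 = 98
… (46 more)
Depot - #102 - #103 - #101 - #104 - #105 - Depot: 13+11+3+6+18+4 = 55  ← best
The minimum is 55.
One optimal route: Depot → #102 → #103 → #101 → #104 → #105 → Depot (or its reverse).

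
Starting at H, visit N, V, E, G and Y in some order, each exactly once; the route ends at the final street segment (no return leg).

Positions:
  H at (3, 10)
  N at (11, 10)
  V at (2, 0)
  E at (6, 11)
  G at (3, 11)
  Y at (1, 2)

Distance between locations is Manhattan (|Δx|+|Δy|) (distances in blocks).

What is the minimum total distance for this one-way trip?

There are 5! = 120 possible orderings.
H → N → V → E → G → Y: 8+19+15+3+11 = 56
H → N → V → E → Y → G: 8+19+15+14+11 = 67
H → N → V → G → E → Y: 8+19+12+3+14 = 56
H → N → V → G → Y → E: 8+19+12+11+14 = 64
H → N → V → Y → E → G: 8+19+3+14+3 = 47
H → N → V → Y → G → E: 8+19+3+11+3 = 44
H → N → E → V → G → Y: 8+6+15+12+11 = 52
H → N → E → V → Y → G: 8+6+15+3+11 = 43
H → N → E → G → V → Y: 8+6+3+12+3 = 32
H → N → E → G → Y → V: 8+6+3+11+3 = 31
H → N → E → Y → V → G: 8+6+14+3+12 = 43
H → N → E → Y → G → V: 8+6+14+11+12 = 51
H → N → G → V → E → Y: 8+9+12+15+14 = 58
H → N → G → V → Y → E: 8+9+12+3+14 = 46
… (106 more)
The minimum is 31.
One shortest path: H → N → E → G → Y → V.

31 blocks — the minimum one-way total.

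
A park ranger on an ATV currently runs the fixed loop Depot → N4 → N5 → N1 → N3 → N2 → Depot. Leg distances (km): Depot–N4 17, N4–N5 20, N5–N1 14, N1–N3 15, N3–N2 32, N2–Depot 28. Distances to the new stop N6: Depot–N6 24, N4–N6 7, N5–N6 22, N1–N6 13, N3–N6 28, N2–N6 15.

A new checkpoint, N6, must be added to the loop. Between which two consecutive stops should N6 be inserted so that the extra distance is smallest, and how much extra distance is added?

Adding 9 km by placing N6 on the N4–N5 leg.

Insertion cost between consecutive stops i–j is d(i,N6) + d(N6,j) − d(i,j):
  between Depot and N4: 24 + 7 − 17 = 14
  between N4 and N5: 7 + 22 − 20 = 9
  between N5 and N1: 22 + 13 − 14 = 21
  between N1 and N3: 13 + 28 − 15 = 26
  between N3 and N2: 28 + 15 − 32 = 11
  between N2 and Depot: 15 + 24 − 28 = 11
Cheapest insertion is between N4 and N5, adding 9.
New total = 126 + 9 = 135.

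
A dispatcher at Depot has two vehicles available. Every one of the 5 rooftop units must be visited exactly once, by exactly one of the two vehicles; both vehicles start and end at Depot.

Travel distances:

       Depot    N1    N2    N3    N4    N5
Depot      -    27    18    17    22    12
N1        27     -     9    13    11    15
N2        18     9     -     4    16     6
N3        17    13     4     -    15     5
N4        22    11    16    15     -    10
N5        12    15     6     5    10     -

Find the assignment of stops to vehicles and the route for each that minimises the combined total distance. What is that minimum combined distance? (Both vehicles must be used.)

Try each way of splitting the stops between the two vehicles (each non-empty) and, for each split, find the best tour for each vehicle:
  {N1} + {N2, N3, N4, N5}: 54 + 59 = 113
  {N2} + {N1, N3, N4, N5}: 36 + 63 = 99
  {N1, N2} + {N3, N4, N5}: 54 + 54 = 108
  {N3} + {N1, N2, N4, N5}: 34 + 60 = 94
  {N1, N3} + {N2, N4, N5}: 57 + 56 = 113
  {N2, N3} + {N1, N4, N5}: 39 + 60 = 99
  … (15 splits in total)
  {N1, N2, N3, N4} + {N5}: 63 + 24 = 87  ← best
Best: vehicle 1 Depot → N3 → N2 → N1 → N4 → Depot = 63; vehicle 2 Depot → N5 → Depot = 24; combined 87.

Minimum combined distance: 87.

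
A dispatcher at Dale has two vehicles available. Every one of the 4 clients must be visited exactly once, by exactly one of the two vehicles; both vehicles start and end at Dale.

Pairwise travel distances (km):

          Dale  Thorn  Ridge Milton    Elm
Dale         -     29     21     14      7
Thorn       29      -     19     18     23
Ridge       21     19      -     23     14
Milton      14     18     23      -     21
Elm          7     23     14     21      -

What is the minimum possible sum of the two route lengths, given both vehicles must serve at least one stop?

Minimum combined distance: 86 km.

Check every non-empty split of the stops between the two vehicles; for each half take its own optimal tour:
  {Thorn} + {Ridge, Milton, Elm}: 58 + 58 = 116
  {Ridge} + {Thorn, Milton, Elm}: 42 + 62 = 104
  {Thorn, Ridge} + {Milton, Elm}: 69 + 42 = 111
  {Milton} + {Thorn, Ridge, Elm}: 28 + 69 = 97
  {Thorn, Milton} + {Ridge, Elm}: 61 + 42 = 103
  {Ridge, Milton} + {Thorn, Elm}: 58 + 59 = 117
  … (7 splits in total)
  {Thorn, Ridge, Milton} + {Elm}: 72 + 14 = 86  ← best
Best: vehicle 1 Dale → Ridge → Thorn → Milton → Dale = 72; vehicle 2 Dale → Elm → Dale = 14; combined 86.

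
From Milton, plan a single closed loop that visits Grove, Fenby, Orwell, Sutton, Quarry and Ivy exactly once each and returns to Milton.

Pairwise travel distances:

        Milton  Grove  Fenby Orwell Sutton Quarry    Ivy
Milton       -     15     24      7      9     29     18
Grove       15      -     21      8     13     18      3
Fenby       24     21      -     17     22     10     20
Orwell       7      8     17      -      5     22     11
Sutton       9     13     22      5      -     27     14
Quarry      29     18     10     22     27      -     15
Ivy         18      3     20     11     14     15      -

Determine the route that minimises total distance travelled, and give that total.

74 — the shortest possible round trip.

There are 360 distinct closed tours to check (reversals are equivalent).
Milton-Grove-Fenby-Orwell-Sutton-Quarry-Ivy-Milton: 15+21+17+5+27+15+18 = 118
Milton-Grove-Fenby-Orwell-Sutton-Ivy-Quarry-Milton: 15+21+17+5+14+15+29 = 116
Milton-Grove-Fenby-Orwell-Quarry-Sutton-Ivy-Milton: 15+21+17+22+27+14+18 = 134
Milton-Grove-Fenby-Orwell-Quarry-Ivy-Sutton-Milton: 15+21+17+22+15+14+9 = 113
Milton-Grove-Fenby-Orwell-Ivy-Sutton-Quarry-Milton: 15+21+17+11+14+27+29 = 134
Milton-Grove-Fenby-Orwell-Ivy-Quarry-Sutton-Milton: 15+21+17+11+15+27+9 = 115
Milton-Grove-Fenby-Sutton-Orwell-Quarry-Ivy-Milton: 15+21+22+5+22+15+18 = 118
Milton-Grove-Fenby-Sutton-Orwell-Ivy-Quarry-Milton: 15+21+22+5+11+15+29 = 118
… (352 more)
Milton-Grove-Ivy-Quarry-Fenby-Orwell-Sutton-Milton: 15+3+15+10+17+5+9 = 74  ← best
The minimum is 74.
One optimal route: Milton → Grove → Ivy → Quarry → Fenby → Orwell → Sutton → Milton (or its reverse).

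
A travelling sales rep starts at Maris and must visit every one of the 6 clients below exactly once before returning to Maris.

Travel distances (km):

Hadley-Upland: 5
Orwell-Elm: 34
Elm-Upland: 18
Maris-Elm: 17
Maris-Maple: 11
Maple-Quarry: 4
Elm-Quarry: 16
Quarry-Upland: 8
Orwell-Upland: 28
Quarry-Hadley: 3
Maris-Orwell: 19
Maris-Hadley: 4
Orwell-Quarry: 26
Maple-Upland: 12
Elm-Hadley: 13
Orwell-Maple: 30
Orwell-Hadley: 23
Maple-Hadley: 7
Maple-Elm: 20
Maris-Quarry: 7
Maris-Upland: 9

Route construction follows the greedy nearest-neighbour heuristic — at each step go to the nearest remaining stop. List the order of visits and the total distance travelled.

Total distance 94 km via the nearest-neighbour route Maris → Hadley → Quarry → Maple → Upland → Elm → Orwell → Maris.

At Maris the remaining stops are Hadley 4, Quarry 7, Upland 9, Maple 11, Elm 17, Orwell 19; go to Hadley.
At Hadley the remaining stops are Quarry 3, Upland 5, Maple 7, Elm 13, Orwell 23; go to Quarry.
At Quarry the remaining stops are Maple 4, Upland 8, Elm 16, Orwell 26; go to Maple.
At Maple the remaining stops are Upland 12, Elm 20, Orwell 30; go to Upland.
At Upland the remaining stops are Elm 18, Orwell 28; go to Elm.
At Elm the remaining stops are Orwell 34; go to Orwell.
Return Orwell→Maris: 19.
Total = 4 + 3 + 4 + 12 + 18 + 34 + 19 = 94.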